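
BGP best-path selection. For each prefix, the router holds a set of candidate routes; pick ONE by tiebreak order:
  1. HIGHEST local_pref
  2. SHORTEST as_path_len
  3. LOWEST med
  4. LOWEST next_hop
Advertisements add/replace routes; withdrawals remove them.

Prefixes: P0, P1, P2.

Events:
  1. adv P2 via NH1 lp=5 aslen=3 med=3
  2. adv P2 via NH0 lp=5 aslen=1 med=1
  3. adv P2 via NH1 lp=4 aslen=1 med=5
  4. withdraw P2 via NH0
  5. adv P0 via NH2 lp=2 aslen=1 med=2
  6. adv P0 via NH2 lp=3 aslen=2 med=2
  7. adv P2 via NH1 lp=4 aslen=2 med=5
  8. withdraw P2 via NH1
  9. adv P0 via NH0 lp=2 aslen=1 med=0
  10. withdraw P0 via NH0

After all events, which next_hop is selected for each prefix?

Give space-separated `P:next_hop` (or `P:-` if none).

Op 1: best P0=- P1=- P2=NH1
Op 2: best P0=- P1=- P2=NH0
Op 3: best P0=- P1=- P2=NH0
Op 4: best P0=- P1=- P2=NH1
Op 5: best P0=NH2 P1=- P2=NH1
Op 6: best P0=NH2 P1=- P2=NH1
Op 7: best P0=NH2 P1=- P2=NH1
Op 8: best P0=NH2 P1=- P2=-
Op 9: best P0=NH2 P1=- P2=-
Op 10: best P0=NH2 P1=- P2=-

Answer: P0:NH2 P1:- P2:-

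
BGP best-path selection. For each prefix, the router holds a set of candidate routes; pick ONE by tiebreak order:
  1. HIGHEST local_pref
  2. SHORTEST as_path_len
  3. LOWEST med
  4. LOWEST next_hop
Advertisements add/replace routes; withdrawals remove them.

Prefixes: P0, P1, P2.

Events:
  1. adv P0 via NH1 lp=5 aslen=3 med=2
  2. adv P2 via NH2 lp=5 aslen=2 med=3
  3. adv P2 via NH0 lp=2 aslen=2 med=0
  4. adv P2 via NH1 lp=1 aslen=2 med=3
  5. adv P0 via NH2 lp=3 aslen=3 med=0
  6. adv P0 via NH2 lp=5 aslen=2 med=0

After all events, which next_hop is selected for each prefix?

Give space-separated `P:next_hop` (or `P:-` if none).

Op 1: best P0=NH1 P1=- P2=-
Op 2: best P0=NH1 P1=- P2=NH2
Op 3: best P0=NH1 P1=- P2=NH2
Op 4: best P0=NH1 P1=- P2=NH2
Op 5: best P0=NH1 P1=- P2=NH2
Op 6: best P0=NH2 P1=- P2=NH2

Answer: P0:NH2 P1:- P2:NH2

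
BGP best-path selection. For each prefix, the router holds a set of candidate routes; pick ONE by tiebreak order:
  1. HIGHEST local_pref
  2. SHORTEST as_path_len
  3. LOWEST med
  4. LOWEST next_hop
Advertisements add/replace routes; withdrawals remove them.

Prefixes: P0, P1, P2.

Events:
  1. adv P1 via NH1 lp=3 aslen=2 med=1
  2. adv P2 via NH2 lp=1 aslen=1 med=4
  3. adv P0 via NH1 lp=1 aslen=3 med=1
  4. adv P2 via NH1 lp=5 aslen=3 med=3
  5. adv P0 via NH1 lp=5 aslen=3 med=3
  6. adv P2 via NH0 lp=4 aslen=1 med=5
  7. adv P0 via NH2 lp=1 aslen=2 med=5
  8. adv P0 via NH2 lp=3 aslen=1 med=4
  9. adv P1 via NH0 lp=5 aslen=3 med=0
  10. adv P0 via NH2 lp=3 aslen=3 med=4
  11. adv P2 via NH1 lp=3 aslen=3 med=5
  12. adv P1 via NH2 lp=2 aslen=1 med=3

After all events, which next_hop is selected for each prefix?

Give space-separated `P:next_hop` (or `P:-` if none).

Answer: P0:NH1 P1:NH0 P2:NH0

Derivation:
Op 1: best P0=- P1=NH1 P2=-
Op 2: best P0=- P1=NH1 P2=NH2
Op 3: best P0=NH1 P1=NH1 P2=NH2
Op 4: best P0=NH1 P1=NH1 P2=NH1
Op 5: best P0=NH1 P1=NH1 P2=NH1
Op 6: best P0=NH1 P1=NH1 P2=NH1
Op 7: best P0=NH1 P1=NH1 P2=NH1
Op 8: best P0=NH1 P1=NH1 P2=NH1
Op 9: best P0=NH1 P1=NH0 P2=NH1
Op 10: best P0=NH1 P1=NH0 P2=NH1
Op 11: best P0=NH1 P1=NH0 P2=NH0
Op 12: best P0=NH1 P1=NH0 P2=NH0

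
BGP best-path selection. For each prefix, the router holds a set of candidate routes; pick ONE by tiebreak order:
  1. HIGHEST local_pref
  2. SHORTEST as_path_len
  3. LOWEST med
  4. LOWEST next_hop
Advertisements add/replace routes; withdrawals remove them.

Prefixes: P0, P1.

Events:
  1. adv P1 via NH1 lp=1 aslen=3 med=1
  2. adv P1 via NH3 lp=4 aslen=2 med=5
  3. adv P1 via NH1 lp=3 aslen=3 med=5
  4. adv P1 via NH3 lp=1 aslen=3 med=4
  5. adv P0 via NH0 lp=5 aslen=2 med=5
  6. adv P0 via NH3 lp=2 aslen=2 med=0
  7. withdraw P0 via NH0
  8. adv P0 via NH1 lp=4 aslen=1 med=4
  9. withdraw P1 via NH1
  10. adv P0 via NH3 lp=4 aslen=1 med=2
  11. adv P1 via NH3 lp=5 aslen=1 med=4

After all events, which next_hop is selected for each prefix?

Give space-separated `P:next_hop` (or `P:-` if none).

Answer: P0:NH3 P1:NH3

Derivation:
Op 1: best P0=- P1=NH1
Op 2: best P0=- P1=NH3
Op 3: best P0=- P1=NH3
Op 4: best P0=- P1=NH1
Op 5: best P0=NH0 P1=NH1
Op 6: best P0=NH0 P1=NH1
Op 7: best P0=NH3 P1=NH1
Op 8: best P0=NH1 P1=NH1
Op 9: best P0=NH1 P1=NH3
Op 10: best P0=NH3 P1=NH3
Op 11: best P0=NH3 P1=NH3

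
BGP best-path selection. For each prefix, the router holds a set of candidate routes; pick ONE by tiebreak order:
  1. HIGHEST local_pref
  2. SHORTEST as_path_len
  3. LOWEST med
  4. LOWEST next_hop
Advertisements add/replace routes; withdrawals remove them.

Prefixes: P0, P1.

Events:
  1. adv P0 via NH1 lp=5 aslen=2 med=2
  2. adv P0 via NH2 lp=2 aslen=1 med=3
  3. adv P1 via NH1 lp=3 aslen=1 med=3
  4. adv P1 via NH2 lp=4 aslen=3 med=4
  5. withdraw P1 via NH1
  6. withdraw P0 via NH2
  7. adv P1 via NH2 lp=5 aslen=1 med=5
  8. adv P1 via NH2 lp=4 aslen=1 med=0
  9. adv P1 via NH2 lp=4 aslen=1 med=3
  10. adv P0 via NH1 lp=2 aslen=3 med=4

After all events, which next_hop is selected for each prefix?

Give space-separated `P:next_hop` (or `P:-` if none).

Op 1: best P0=NH1 P1=-
Op 2: best P0=NH1 P1=-
Op 3: best P0=NH1 P1=NH1
Op 4: best P0=NH1 P1=NH2
Op 5: best P0=NH1 P1=NH2
Op 6: best P0=NH1 P1=NH2
Op 7: best P0=NH1 P1=NH2
Op 8: best P0=NH1 P1=NH2
Op 9: best P0=NH1 P1=NH2
Op 10: best P0=NH1 P1=NH2

Answer: P0:NH1 P1:NH2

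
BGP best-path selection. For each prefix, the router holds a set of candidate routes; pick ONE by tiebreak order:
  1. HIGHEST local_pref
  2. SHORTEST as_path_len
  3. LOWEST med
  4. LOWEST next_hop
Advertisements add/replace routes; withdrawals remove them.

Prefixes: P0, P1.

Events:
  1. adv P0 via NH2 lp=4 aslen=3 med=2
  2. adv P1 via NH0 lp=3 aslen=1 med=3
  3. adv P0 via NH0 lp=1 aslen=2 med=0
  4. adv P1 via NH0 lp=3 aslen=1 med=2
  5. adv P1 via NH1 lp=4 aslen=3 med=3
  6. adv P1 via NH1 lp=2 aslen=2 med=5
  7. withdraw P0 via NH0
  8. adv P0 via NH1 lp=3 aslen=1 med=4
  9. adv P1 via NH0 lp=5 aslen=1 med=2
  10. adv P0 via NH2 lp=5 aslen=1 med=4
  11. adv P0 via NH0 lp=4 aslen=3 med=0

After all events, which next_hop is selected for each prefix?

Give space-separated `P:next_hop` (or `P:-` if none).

Answer: P0:NH2 P1:NH0

Derivation:
Op 1: best P0=NH2 P1=-
Op 2: best P0=NH2 P1=NH0
Op 3: best P0=NH2 P1=NH0
Op 4: best P0=NH2 P1=NH0
Op 5: best P0=NH2 P1=NH1
Op 6: best P0=NH2 P1=NH0
Op 7: best P0=NH2 P1=NH0
Op 8: best P0=NH2 P1=NH0
Op 9: best P0=NH2 P1=NH0
Op 10: best P0=NH2 P1=NH0
Op 11: best P0=NH2 P1=NH0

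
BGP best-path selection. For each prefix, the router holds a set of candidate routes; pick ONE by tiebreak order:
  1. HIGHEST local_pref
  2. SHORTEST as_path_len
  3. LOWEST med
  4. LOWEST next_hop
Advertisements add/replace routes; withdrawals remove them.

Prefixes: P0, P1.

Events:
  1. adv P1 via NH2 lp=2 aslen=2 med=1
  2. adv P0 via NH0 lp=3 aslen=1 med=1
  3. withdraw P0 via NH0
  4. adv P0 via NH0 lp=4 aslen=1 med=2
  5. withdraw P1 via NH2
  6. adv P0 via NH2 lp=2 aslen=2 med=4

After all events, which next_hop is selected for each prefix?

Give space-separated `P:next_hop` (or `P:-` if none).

Op 1: best P0=- P1=NH2
Op 2: best P0=NH0 P1=NH2
Op 3: best P0=- P1=NH2
Op 4: best P0=NH0 P1=NH2
Op 5: best P0=NH0 P1=-
Op 6: best P0=NH0 P1=-

Answer: P0:NH0 P1:-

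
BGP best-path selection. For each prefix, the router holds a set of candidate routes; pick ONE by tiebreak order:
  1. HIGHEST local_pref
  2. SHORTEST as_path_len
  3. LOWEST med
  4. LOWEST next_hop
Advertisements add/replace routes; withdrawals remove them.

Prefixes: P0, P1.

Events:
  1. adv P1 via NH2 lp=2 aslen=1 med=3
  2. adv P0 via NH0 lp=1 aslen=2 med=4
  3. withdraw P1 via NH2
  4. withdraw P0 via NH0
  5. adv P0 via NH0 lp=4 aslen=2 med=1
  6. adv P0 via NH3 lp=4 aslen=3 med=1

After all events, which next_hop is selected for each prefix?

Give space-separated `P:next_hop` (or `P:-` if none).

Answer: P0:NH0 P1:-

Derivation:
Op 1: best P0=- P1=NH2
Op 2: best P0=NH0 P1=NH2
Op 3: best P0=NH0 P1=-
Op 4: best P0=- P1=-
Op 5: best P0=NH0 P1=-
Op 6: best P0=NH0 P1=-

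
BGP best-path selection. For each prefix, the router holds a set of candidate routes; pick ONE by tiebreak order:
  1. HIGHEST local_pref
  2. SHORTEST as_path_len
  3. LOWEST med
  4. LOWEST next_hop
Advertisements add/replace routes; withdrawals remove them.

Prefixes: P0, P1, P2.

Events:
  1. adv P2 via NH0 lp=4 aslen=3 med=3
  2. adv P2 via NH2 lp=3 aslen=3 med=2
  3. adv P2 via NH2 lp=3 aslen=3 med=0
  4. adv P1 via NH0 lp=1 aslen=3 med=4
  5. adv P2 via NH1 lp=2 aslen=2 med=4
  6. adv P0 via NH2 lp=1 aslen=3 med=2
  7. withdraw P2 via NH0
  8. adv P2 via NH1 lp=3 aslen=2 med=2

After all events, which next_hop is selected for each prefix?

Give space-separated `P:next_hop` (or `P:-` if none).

Op 1: best P0=- P1=- P2=NH0
Op 2: best P0=- P1=- P2=NH0
Op 3: best P0=- P1=- P2=NH0
Op 4: best P0=- P1=NH0 P2=NH0
Op 5: best P0=- P1=NH0 P2=NH0
Op 6: best P0=NH2 P1=NH0 P2=NH0
Op 7: best P0=NH2 P1=NH0 P2=NH2
Op 8: best P0=NH2 P1=NH0 P2=NH1

Answer: P0:NH2 P1:NH0 P2:NH1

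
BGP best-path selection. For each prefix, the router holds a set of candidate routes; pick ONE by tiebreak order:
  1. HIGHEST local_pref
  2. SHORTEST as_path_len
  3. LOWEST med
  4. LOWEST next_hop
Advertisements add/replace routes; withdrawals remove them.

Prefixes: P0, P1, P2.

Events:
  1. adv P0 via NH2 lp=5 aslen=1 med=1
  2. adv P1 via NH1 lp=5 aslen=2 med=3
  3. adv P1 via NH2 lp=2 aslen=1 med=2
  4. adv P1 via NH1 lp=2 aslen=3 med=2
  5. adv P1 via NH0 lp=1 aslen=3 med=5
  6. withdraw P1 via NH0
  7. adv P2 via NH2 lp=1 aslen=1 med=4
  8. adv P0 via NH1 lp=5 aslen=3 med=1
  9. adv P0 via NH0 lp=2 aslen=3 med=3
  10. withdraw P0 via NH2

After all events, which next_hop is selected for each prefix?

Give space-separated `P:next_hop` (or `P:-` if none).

Answer: P0:NH1 P1:NH2 P2:NH2

Derivation:
Op 1: best P0=NH2 P1=- P2=-
Op 2: best P0=NH2 P1=NH1 P2=-
Op 3: best P0=NH2 P1=NH1 P2=-
Op 4: best P0=NH2 P1=NH2 P2=-
Op 5: best P0=NH2 P1=NH2 P2=-
Op 6: best P0=NH2 P1=NH2 P2=-
Op 7: best P0=NH2 P1=NH2 P2=NH2
Op 8: best P0=NH2 P1=NH2 P2=NH2
Op 9: best P0=NH2 P1=NH2 P2=NH2
Op 10: best P0=NH1 P1=NH2 P2=NH2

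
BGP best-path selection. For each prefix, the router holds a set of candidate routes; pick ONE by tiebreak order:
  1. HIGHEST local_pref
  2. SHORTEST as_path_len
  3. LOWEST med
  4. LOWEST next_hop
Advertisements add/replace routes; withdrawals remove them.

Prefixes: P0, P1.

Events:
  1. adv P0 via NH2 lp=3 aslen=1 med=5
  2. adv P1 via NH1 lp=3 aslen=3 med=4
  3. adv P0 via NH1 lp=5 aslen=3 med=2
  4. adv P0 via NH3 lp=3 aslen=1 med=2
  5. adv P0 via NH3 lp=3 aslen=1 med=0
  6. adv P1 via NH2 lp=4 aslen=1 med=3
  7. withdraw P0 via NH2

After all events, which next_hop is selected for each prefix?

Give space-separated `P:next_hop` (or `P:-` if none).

Answer: P0:NH1 P1:NH2

Derivation:
Op 1: best P0=NH2 P1=-
Op 2: best P0=NH2 P1=NH1
Op 3: best P0=NH1 P1=NH1
Op 4: best P0=NH1 P1=NH1
Op 5: best P0=NH1 P1=NH1
Op 6: best P0=NH1 P1=NH2
Op 7: best P0=NH1 P1=NH2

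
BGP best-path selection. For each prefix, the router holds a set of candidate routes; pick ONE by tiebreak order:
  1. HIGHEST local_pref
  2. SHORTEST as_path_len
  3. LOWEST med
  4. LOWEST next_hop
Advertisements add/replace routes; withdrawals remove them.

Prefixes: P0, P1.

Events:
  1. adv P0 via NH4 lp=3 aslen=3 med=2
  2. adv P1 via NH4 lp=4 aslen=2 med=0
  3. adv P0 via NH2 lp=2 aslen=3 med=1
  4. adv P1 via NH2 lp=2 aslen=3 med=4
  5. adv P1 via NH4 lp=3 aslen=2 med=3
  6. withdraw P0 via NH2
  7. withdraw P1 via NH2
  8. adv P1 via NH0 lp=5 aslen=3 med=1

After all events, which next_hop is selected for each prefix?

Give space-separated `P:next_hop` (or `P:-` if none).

Op 1: best P0=NH4 P1=-
Op 2: best P0=NH4 P1=NH4
Op 3: best P0=NH4 P1=NH4
Op 4: best P0=NH4 P1=NH4
Op 5: best P0=NH4 P1=NH4
Op 6: best P0=NH4 P1=NH4
Op 7: best P0=NH4 P1=NH4
Op 8: best P0=NH4 P1=NH0

Answer: P0:NH4 P1:NH0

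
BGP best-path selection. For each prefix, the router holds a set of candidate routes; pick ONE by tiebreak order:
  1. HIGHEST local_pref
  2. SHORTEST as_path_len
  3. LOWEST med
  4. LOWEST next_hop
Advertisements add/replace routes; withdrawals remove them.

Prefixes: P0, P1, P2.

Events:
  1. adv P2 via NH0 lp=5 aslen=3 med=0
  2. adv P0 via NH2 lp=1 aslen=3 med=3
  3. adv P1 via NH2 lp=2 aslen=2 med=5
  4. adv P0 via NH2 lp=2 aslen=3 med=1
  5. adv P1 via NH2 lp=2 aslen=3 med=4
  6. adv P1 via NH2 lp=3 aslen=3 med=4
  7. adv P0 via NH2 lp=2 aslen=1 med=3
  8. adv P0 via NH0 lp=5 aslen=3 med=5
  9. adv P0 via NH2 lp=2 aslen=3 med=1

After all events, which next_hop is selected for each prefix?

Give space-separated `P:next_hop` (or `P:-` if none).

Op 1: best P0=- P1=- P2=NH0
Op 2: best P0=NH2 P1=- P2=NH0
Op 3: best P0=NH2 P1=NH2 P2=NH0
Op 4: best P0=NH2 P1=NH2 P2=NH0
Op 5: best P0=NH2 P1=NH2 P2=NH0
Op 6: best P0=NH2 P1=NH2 P2=NH0
Op 7: best P0=NH2 P1=NH2 P2=NH0
Op 8: best P0=NH0 P1=NH2 P2=NH0
Op 9: best P0=NH0 P1=NH2 P2=NH0

Answer: P0:NH0 P1:NH2 P2:NH0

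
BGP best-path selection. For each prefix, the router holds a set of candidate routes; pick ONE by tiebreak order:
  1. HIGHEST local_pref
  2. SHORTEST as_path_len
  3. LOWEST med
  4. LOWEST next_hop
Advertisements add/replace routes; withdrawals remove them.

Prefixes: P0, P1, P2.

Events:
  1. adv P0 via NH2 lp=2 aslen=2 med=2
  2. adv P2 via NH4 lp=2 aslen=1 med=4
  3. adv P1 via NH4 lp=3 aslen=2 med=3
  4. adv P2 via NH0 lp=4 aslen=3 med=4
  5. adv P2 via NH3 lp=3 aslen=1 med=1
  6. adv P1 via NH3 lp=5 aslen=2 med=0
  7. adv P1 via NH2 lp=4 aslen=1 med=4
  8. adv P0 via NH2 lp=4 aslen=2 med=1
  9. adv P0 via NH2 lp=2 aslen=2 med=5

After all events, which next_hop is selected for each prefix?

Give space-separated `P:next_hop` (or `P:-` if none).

Answer: P0:NH2 P1:NH3 P2:NH0

Derivation:
Op 1: best P0=NH2 P1=- P2=-
Op 2: best P0=NH2 P1=- P2=NH4
Op 3: best P0=NH2 P1=NH4 P2=NH4
Op 4: best P0=NH2 P1=NH4 P2=NH0
Op 5: best P0=NH2 P1=NH4 P2=NH0
Op 6: best P0=NH2 P1=NH3 P2=NH0
Op 7: best P0=NH2 P1=NH3 P2=NH0
Op 8: best P0=NH2 P1=NH3 P2=NH0
Op 9: best P0=NH2 P1=NH3 P2=NH0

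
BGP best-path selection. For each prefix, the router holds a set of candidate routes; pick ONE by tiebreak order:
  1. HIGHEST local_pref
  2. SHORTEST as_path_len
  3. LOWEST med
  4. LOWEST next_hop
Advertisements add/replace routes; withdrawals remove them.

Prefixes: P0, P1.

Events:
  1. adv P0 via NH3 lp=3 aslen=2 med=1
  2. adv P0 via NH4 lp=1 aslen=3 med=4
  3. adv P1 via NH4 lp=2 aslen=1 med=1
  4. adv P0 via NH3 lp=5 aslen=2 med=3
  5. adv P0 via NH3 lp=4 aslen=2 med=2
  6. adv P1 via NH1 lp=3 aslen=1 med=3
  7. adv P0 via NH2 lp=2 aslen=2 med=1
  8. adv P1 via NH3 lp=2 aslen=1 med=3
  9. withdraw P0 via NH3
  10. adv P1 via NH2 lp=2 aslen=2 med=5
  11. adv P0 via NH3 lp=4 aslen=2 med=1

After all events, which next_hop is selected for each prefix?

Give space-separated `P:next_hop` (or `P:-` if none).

Op 1: best P0=NH3 P1=-
Op 2: best P0=NH3 P1=-
Op 3: best P0=NH3 P1=NH4
Op 4: best P0=NH3 P1=NH4
Op 5: best P0=NH3 P1=NH4
Op 6: best P0=NH3 P1=NH1
Op 7: best P0=NH3 P1=NH1
Op 8: best P0=NH3 P1=NH1
Op 9: best P0=NH2 P1=NH1
Op 10: best P0=NH2 P1=NH1
Op 11: best P0=NH3 P1=NH1

Answer: P0:NH3 P1:NH1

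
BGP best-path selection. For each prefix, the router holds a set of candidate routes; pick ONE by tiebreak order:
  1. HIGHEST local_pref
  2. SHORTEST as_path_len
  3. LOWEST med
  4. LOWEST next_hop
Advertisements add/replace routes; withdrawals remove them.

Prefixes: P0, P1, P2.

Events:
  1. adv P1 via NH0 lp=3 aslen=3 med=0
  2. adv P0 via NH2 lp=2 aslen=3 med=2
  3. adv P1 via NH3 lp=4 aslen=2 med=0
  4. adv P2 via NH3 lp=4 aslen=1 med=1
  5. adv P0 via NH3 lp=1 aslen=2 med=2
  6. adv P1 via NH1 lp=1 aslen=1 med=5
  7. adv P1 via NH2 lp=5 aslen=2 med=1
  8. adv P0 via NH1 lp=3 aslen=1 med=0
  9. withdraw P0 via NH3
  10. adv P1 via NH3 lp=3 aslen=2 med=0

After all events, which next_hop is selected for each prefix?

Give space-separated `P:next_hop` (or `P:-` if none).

Answer: P0:NH1 P1:NH2 P2:NH3

Derivation:
Op 1: best P0=- P1=NH0 P2=-
Op 2: best P0=NH2 P1=NH0 P2=-
Op 3: best P0=NH2 P1=NH3 P2=-
Op 4: best P0=NH2 P1=NH3 P2=NH3
Op 5: best P0=NH2 P1=NH3 P2=NH3
Op 6: best P0=NH2 P1=NH3 P2=NH3
Op 7: best P0=NH2 P1=NH2 P2=NH3
Op 8: best P0=NH1 P1=NH2 P2=NH3
Op 9: best P0=NH1 P1=NH2 P2=NH3
Op 10: best P0=NH1 P1=NH2 P2=NH3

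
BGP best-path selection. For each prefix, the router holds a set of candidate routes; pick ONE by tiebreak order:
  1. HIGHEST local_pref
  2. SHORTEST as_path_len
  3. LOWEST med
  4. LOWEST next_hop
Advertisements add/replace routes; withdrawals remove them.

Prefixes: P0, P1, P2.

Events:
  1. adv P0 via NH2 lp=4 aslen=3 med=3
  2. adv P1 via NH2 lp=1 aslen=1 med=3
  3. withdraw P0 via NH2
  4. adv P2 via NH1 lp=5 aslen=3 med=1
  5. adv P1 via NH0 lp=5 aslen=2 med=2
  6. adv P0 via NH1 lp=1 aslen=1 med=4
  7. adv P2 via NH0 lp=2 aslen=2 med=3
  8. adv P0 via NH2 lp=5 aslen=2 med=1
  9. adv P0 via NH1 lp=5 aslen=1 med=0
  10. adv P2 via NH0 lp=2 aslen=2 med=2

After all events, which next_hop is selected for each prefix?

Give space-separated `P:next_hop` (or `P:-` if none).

Op 1: best P0=NH2 P1=- P2=-
Op 2: best P0=NH2 P1=NH2 P2=-
Op 3: best P0=- P1=NH2 P2=-
Op 4: best P0=- P1=NH2 P2=NH1
Op 5: best P0=- P1=NH0 P2=NH1
Op 6: best P0=NH1 P1=NH0 P2=NH1
Op 7: best P0=NH1 P1=NH0 P2=NH1
Op 8: best P0=NH2 P1=NH0 P2=NH1
Op 9: best P0=NH1 P1=NH0 P2=NH1
Op 10: best P0=NH1 P1=NH0 P2=NH1

Answer: P0:NH1 P1:NH0 P2:NH1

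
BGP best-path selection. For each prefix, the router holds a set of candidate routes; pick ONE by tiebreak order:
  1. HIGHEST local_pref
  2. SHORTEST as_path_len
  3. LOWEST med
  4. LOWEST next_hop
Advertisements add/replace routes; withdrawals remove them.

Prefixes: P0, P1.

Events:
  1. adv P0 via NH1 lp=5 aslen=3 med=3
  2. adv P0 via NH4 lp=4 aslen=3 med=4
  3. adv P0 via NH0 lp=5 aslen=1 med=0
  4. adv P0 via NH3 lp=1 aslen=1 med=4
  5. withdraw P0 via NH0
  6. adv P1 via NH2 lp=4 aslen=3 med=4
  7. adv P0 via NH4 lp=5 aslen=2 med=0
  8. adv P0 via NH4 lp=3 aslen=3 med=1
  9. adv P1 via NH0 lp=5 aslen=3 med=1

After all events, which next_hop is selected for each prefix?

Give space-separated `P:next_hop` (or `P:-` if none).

Op 1: best P0=NH1 P1=-
Op 2: best P0=NH1 P1=-
Op 3: best P0=NH0 P1=-
Op 4: best P0=NH0 P1=-
Op 5: best P0=NH1 P1=-
Op 6: best P0=NH1 P1=NH2
Op 7: best P0=NH4 P1=NH2
Op 8: best P0=NH1 P1=NH2
Op 9: best P0=NH1 P1=NH0

Answer: P0:NH1 P1:NH0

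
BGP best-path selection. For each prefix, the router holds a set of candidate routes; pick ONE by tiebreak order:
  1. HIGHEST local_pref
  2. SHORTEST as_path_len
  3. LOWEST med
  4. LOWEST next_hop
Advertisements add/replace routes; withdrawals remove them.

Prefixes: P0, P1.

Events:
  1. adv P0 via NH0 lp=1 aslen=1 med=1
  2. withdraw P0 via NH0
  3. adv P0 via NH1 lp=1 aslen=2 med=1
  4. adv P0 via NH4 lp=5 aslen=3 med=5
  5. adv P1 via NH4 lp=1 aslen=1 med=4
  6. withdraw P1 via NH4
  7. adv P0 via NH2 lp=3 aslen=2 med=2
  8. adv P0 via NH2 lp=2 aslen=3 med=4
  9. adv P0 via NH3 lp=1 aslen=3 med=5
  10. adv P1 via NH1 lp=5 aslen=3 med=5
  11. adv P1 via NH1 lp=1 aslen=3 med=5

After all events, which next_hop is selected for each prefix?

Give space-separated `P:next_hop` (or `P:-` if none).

Op 1: best P0=NH0 P1=-
Op 2: best P0=- P1=-
Op 3: best P0=NH1 P1=-
Op 4: best P0=NH4 P1=-
Op 5: best P0=NH4 P1=NH4
Op 6: best P0=NH4 P1=-
Op 7: best P0=NH4 P1=-
Op 8: best P0=NH4 P1=-
Op 9: best P0=NH4 P1=-
Op 10: best P0=NH4 P1=NH1
Op 11: best P0=NH4 P1=NH1

Answer: P0:NH4 P1:NH1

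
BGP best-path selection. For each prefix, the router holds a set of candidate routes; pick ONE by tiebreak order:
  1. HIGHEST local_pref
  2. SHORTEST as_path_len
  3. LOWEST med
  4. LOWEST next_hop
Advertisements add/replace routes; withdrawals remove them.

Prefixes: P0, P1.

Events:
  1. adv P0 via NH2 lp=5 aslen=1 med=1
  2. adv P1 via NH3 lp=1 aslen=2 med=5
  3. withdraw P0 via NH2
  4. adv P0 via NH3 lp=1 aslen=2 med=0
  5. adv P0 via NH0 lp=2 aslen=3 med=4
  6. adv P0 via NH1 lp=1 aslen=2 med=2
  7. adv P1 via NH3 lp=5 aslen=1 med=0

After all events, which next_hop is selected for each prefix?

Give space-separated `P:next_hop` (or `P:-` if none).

Answer: P0:NH0 P1:NH3

Derivation:
Op 1: best P0=NH2 P1=-
Op 2: best P0=NH2 P1=NH3
Op 3: best P0=- P1=NH3
Op 4: best P0=NH3 P1=NH3
Op 5: best P0=NH0 P1=NH3
Op 6: best P0=NH0 P1=NH3
Op 7: best P0=NH0 P1=NH3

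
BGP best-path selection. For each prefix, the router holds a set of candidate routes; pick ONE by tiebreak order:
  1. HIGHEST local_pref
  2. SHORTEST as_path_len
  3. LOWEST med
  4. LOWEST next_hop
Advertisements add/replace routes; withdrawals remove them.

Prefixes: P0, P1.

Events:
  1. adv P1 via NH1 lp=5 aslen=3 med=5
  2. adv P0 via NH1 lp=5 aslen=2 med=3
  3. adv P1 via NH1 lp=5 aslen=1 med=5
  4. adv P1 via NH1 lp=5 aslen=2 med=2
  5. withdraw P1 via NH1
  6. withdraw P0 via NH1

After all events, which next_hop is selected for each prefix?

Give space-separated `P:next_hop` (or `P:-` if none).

Op 1: best P0=- P1=NH1
Op 2: best P0=NH1 P1=NH1
Op 3: best P0=NH1 P1=NH1
Op 4: best P0=NH1 P1=NH1
Op 5: best P0=NH1 P1=-
Op 6: best P0=- P1=-

Answer: P0:- P1:-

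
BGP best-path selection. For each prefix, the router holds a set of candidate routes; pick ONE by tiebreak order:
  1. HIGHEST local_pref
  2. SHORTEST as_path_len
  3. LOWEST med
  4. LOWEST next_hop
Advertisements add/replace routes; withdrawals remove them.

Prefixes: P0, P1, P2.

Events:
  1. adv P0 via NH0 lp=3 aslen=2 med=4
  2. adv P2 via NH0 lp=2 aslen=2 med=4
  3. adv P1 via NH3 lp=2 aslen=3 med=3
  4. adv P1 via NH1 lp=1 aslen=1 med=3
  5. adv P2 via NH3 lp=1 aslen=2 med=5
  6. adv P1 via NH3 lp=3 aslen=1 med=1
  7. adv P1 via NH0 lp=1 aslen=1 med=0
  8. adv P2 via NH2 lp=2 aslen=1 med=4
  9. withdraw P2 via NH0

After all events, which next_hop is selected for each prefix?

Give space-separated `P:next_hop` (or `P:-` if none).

Answer: P0:NH0 P1:NH3 P2:NH2

Derivation:
Op 1: best P0=NH0 P1=- P2=-
Op 2: best P0=NH0 P1=- P2=NH0
Op 3: best P0=NH0 P1=NH3 P2=NH0
Op 4: best P0=NH0 P1=NH3 P2=NH0
Op 5: best P0=NH0 P1=NH3 P2=NH0
Op 6: best P0=NH0 P1=NH3 P2=NH0
Op 7: best P0=NH0 P1=NH3 P2=NH0
Op 8: best P0=NH0 P1=NH3 P2=NH2
Op 9: best P0=NH0 P1=NH3 P2=NH2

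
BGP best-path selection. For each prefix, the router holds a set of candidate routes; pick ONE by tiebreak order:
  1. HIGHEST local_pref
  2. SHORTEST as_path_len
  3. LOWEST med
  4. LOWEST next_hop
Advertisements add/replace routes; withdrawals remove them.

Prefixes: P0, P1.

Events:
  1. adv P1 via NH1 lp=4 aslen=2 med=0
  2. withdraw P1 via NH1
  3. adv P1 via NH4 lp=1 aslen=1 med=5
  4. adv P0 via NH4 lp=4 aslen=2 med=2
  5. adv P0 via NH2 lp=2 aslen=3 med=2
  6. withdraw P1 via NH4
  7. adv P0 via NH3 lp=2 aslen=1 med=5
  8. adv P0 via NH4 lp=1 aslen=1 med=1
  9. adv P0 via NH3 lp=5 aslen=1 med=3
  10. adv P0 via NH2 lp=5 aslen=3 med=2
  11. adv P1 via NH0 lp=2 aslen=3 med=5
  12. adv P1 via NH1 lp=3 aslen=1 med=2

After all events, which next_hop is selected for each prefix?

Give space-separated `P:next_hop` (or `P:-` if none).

Op 1: best P0=- P1=NH1
Op 2: best P0=- P1=-
Op 3: best P0=- P1=NH4
Op 4: best P0=NH4 P1=NH4
Op 5: best P0=NH4 P1=NH4
Op 6: best P0=NH4 P1=-
Op 7: best P0=NH4 P1=-
Op 8: best P0=NH3 P1=-
Op 9: best P0=NH3 P1=-
Op 10: best P0=NH3 P1=-
Op 11: best P0=NH3 P1=NH0
Op 12: best P0=NH3 P1=NH1

Answer: P0:NH3 P1:NH1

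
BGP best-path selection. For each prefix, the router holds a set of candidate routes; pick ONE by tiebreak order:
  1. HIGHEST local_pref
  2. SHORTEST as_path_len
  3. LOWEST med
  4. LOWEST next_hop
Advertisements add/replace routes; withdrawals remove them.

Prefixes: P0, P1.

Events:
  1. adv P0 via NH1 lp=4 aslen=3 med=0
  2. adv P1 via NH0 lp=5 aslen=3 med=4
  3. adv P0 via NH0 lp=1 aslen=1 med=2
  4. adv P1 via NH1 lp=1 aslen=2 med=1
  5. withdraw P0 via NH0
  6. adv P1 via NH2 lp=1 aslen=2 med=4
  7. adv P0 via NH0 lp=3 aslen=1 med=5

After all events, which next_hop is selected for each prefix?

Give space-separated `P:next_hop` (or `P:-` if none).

Op 1: best P0=NH1 P1=-
Op 2: best P0=NH1 P1=NH0
Op 3: best P0=NH1 P1=NH0
Op 4: best P0=NH1 P1=NH0
Op 5: best P0=NH1 P1=NH0
Op 6: best P0=NH1 P1=NH0
Op 7: best P0=NH1 P1=NH0

Answer: P0:NH1 P1:NH0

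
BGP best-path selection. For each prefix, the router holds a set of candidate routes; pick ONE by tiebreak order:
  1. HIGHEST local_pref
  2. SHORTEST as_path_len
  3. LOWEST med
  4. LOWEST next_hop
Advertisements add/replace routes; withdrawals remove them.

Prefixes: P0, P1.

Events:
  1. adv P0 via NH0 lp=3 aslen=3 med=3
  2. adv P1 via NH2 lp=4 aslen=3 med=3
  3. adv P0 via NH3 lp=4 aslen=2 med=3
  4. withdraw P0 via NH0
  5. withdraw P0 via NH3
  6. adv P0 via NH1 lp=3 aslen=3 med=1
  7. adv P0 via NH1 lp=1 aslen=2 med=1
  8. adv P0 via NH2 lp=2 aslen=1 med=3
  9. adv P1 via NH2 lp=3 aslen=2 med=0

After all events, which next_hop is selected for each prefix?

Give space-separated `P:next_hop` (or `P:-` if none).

Op 1: best P0=NH0 P1=-
Op 2: best P0=NH0 P1=NH2
Op 3: best P0=NH3 P1=NH2
Op 4: best P0=NH3 P1=NH2
Op 5: best P0=- P1=NH2
Op 6: best P0=NH1 P1=NH2
Op 7: best P0=NH1 P1=NH2
Op 8: best P0=NH2 P1=NH2
Op 9: best P0=NH2 P1=NH2

Answer: P0:NH2 P1:NH2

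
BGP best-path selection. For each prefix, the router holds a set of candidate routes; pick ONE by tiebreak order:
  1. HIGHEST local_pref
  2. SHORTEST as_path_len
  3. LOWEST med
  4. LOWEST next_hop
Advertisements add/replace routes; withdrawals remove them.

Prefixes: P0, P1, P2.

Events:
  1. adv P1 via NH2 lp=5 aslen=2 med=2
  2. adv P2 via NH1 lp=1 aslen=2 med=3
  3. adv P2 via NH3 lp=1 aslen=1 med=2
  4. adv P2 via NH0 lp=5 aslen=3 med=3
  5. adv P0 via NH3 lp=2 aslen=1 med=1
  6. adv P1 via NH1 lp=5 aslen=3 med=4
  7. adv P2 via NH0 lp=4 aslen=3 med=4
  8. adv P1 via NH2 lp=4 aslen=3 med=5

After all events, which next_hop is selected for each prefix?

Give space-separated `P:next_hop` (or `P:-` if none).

Op 1: best P0=- P1=NH2 P2=-
Op 2: best P0=- P1=NH2 P2=NH1
Op 3: best P0=- P1=NH2 P2=NH3
Op 4: best P0=- P1=NH2 P2=NH0
Op 5: best P0=NH3 P1=NH2 P2=NH0
Op 6: best P0=NH3 P1=NH2 P2=NH0
Op 7: best P0=NH3 P1=NH2 P2=NH0
Op 8: best P0=NH3 P1=NH1 P2=NH0

Answer: P0:NH3 P1:NH1 P2:NH0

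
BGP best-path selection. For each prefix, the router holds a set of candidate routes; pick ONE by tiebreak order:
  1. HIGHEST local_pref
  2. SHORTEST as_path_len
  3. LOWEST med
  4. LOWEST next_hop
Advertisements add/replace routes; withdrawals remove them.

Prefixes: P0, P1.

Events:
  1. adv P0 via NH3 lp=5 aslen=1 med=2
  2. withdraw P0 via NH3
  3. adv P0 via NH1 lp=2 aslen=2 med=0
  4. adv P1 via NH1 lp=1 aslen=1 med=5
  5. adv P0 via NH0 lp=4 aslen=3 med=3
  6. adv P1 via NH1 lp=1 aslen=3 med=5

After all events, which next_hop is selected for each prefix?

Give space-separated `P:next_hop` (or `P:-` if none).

Op 1: best P0=NH3 P1=-
Op 2: best P0=- P1=-
Op 3: best P0=NH1 P1=-
Op 4: best P0=NH1 P1=NH1
Op 5: best P0=NH0 P1=NH1
Op 6: best P0=NH0 P1=NH1

Answer: P0:NH0 P1:NH1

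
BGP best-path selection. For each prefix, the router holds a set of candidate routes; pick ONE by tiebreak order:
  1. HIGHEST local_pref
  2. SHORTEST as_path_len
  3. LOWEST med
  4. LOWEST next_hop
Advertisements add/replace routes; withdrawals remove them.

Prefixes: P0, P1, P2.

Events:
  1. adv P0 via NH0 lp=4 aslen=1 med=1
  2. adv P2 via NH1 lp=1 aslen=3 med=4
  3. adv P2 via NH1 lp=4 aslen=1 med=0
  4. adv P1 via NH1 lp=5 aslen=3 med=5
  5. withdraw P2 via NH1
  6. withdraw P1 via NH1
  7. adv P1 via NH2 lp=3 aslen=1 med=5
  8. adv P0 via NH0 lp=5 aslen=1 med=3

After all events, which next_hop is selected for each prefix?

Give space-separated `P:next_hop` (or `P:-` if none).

Answer: P0:NH0 P1:NH2 P2:-

Derivation:
Op 1: best P0=NH0 P1=- P2=-
Op 2: best P0=NH0 P1=- P2=NH1
Op 3: best P0=NH0 P1=- P2=NH1
Op 4: best P0=NH0 P1=NH1 P2=NH1
Op 5: best P0=NH0 P1=NH1 P2=-
Op 6: best P0=NH0 P1=- P2=-
Op 7: best P0=NH0 P1=NH2 P2=-
Op 8: best P0=NH0 P1=NH2 P2=-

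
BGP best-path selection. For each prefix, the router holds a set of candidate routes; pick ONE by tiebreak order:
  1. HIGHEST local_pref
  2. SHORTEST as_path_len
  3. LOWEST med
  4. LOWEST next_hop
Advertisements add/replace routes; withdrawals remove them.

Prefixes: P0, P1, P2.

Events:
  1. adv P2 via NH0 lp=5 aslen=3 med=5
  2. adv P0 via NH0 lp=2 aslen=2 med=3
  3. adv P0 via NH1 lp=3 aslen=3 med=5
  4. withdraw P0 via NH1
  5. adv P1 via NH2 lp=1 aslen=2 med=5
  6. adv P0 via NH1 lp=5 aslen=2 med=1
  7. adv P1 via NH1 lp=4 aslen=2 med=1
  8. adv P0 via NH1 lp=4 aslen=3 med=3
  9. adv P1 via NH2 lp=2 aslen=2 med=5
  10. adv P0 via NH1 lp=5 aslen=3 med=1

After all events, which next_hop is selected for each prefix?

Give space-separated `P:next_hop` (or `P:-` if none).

Op 1: best P0=- P1=- P2=NH0
Op 2: best P0=NH0 P1=- P2=NH0
Op 3: best P0=NH1 P1=- P2=NH0
Op 4: best P0=NH0 P1=- P2=NH0
Op 5: best P0=NH0 P1=NH2 P2=NH0
Op 6: best P0=NH1 P1=NH2 P2=NH0
Op 7: best P0=NH1 P1=NH1 P2=NH0
Op 8: best P0=NH1 P1=NH1 P2=NH0
Op 9: best P0=NH1 P1=NH1 P2=NH0
Op 10: best P0=NH1 P1=NH1 P2=NH0

Answer: P0:NH1 P1:NH1 P2:NH0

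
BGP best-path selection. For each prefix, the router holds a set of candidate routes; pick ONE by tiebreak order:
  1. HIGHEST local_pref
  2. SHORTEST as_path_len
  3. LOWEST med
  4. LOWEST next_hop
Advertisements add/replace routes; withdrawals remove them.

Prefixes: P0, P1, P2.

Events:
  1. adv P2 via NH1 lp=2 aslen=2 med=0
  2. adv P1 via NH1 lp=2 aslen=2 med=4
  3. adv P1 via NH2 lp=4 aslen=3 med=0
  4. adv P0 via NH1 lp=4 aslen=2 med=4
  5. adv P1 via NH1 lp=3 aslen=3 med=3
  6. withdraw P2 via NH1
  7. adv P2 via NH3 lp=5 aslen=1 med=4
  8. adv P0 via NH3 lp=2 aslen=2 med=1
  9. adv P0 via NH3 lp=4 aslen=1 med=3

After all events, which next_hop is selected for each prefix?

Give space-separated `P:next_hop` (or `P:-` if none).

Op 1: best P0=- P1=- P2=NH1
Op 2: best P0=- P1=NH1 P2=NH1
Op 3: best P0=- P1=NH2 P2=NH1
Op 4: best P0=NH1 P1=NH2 P2=NH1
Op 5: best P0=NH1 P1=NH2 P2=NH1
Op 6: best P0=NH1 P1=NH2 P2=-
Op 7: best P0=NH1 P1=NH2 P2=NH3
Op 8: best P0=NH1 P1=NH2 P2=NH3
Op 9: best P0=NH3 P1=NH2 P2=NH3

Answer: P0:NH3 P1:NH2 P2:NH3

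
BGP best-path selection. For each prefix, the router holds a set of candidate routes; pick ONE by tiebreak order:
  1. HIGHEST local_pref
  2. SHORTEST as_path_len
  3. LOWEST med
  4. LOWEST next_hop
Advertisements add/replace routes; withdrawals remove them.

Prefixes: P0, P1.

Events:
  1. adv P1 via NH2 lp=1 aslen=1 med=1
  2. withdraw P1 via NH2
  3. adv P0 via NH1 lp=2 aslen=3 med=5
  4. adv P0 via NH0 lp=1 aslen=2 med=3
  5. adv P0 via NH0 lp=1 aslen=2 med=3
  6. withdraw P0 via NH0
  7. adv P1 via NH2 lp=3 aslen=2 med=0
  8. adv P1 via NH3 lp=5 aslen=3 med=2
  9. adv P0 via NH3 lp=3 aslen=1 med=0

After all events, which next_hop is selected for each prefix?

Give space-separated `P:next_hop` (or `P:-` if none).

Op 1: best P0=- P1=NH2
Op 2: best P0=- P1=-
Op 3: best P0=NH1 P1=-
Op 4: best P0=NH1 P1=-
Op 5: best P0=NH1 P1=-
Op 6: best P0=NH1 P1=-
Op 7: best P0=NH1 P1=NH2
Op 8: best P0=NH1 P1=NH3
Op 9: best P0=NH3 P1=NH3

Answer: P0:NH3 P1:NH3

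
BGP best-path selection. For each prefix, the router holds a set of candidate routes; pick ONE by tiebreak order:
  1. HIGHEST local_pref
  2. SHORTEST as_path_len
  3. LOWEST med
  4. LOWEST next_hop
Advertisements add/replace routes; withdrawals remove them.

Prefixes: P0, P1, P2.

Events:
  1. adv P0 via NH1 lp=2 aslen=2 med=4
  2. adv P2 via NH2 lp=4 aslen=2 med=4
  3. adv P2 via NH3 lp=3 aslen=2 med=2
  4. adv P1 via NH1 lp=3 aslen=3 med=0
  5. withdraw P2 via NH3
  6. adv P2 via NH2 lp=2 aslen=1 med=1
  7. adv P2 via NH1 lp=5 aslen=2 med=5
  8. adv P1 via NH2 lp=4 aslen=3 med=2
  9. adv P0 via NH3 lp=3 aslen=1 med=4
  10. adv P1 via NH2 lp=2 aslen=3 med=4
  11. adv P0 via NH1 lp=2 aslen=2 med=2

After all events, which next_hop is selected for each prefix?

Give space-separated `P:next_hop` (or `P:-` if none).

Op 1: best P0=NH1 P1=- P2=-
Op 2: best P0=NH1 P1=- P2=NH2
Op 3: best P0=NH1 P1=- P2=NH2
Op 4: best P0=NH1 P1=NH1 P2=NH2
Op 5: best P0=NH1 P1=NH1 P2=NH2
Op 6: best P0=NH1 P1=NH1 P2=NH2
Op 7: best P0=NH1 P1=NH1 P2=NH1
Op 8: best P0=NH1 P1=NH2 P2=NH1
Op 9: best P0=NH3 P1=NH2 P2=NH1
Op 10: best P0=NH3 P1=NH1 P2=NH1
Op 11: best P0=NH3 P1=NH1 P2=NH1

Answer: P0:NH3 P1:NH1 P2:NH1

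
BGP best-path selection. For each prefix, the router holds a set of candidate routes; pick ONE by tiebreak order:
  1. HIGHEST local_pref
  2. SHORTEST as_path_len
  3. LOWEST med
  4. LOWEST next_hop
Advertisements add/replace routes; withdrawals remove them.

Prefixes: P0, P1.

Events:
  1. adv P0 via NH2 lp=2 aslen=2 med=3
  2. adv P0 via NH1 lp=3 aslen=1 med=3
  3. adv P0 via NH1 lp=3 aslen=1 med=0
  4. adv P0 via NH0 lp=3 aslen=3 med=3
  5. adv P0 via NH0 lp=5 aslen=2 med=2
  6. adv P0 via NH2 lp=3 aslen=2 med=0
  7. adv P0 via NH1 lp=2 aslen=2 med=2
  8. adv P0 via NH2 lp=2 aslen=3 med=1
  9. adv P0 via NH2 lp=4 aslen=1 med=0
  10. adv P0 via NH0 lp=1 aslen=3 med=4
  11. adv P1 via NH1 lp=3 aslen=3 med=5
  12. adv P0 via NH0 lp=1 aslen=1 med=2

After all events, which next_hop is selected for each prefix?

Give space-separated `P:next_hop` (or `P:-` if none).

Op 1: best P0=NH2 P1=-
Op 2: best P0=NH1 P1=-
Op 3: best P0=NH1 P1=-
Op 4: best P0=NH1 P1=-
Op 5: best P0=NH0 P1=-
Op 6: best P0=NH0 P1=-
Op 7: best P0=NH0 P1=-
Op 8: best P0=NH0 P1=-
Op 9: best P0=NH0 P1=-
Op 10: best P0=NH2 P1=-
Op 11: best P0=NH2 P1=NH1
Op 12: best P0=NH2 P1=NH1

Answer: P0:NH2 P1:NH1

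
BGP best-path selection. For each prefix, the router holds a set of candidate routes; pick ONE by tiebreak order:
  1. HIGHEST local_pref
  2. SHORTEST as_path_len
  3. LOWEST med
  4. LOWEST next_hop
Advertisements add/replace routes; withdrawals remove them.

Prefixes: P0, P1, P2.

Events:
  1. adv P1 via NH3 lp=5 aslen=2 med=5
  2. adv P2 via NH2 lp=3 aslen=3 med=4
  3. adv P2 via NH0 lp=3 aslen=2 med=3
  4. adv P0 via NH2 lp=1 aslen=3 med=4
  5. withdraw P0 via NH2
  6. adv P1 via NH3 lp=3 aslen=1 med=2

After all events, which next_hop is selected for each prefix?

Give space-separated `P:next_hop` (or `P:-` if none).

Op 1: best P0=- P1=NH3 P2=-
Op 2: best P0=- P1=NH3 P2=NH2
Op 3: best P0=- P1=NH3 P2=NH0
Op 4: best P0=NH2 P1=NH3 P2=NH0
Op 5: best P0=- P1=NH3 P2=NH0
Op 6: best P0=- P1=NH3 P2=NH0

Answer: P0:- P1:NH3 P2:NH0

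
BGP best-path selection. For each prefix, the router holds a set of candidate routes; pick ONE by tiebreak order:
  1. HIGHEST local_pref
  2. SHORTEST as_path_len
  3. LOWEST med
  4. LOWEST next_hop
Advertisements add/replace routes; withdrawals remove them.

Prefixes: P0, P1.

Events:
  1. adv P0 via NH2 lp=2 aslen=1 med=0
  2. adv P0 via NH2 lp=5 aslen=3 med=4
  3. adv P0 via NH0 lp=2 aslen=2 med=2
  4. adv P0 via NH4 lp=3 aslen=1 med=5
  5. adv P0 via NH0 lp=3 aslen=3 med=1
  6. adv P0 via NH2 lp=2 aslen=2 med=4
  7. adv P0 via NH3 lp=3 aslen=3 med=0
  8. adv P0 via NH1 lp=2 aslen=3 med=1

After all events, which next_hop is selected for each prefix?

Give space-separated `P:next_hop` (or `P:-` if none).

Answer: P0:NH4 P1:-

Derivation:
Op 1: best P0=NH2 P1=-
Op 2: best P0=NH2 P1=-
Op 3: best P0=NH2 P1=-
Op 4: best P0=NH2 P1=-
Op 5: best P0=NH2 P1=-
Op 6: best P0=NH4 P1=-
Op 7: best P0=NH4 P1=-
Op 8: best P0=NH4 P1=-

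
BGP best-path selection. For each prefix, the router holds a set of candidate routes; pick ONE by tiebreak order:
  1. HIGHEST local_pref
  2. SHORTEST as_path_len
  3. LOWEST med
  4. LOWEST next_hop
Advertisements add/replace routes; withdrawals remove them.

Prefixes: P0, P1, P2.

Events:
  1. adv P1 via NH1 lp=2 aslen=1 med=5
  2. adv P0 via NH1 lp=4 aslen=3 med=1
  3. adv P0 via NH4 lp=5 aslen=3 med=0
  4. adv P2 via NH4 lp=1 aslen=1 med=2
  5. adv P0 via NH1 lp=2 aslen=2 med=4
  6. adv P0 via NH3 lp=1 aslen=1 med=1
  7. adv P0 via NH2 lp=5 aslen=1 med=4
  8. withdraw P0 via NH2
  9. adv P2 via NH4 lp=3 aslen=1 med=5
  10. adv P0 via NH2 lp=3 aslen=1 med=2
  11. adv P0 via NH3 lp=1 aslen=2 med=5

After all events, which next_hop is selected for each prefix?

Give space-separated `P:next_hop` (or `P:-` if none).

Answer: P0:NH4 P1:NH1 P2:NH4

Derivation:
Op 1: best P0=- P1=NH1 P2=-
Op 2: best P0=NH1 P1=NH1 P2=-
Op 3: best P0=NH4 P1=NH1 P2=-
Op 4: best P0=NH4 P1=NH1 P2=NH4
Op 5: best P0=NH4 P1=NH1 P2=NH4
Op 6: best P0=NH4 P1=NH1 P2=NH4
Op 7: best P0=NH2 P1=NH1 P2=NH4
Op 8: best P0=NH4 P1=NH1 P2=NH4
Op 9: best P0=NH4 P1=NH1 P2=NH4
Op 10: best P0=NH4 P1=NH1 P2=NH4
Op 11: best P0=NH4 P1=NH1 P2=NH4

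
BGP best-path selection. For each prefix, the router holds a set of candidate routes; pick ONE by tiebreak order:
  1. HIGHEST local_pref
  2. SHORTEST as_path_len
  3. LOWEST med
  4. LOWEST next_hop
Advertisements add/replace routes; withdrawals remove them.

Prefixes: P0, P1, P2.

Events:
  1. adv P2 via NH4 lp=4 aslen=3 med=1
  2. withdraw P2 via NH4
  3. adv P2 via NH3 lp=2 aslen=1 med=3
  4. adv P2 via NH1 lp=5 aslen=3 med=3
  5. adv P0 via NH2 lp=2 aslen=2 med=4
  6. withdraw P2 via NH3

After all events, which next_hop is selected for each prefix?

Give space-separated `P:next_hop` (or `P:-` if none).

Answer: P0:NH2 P1:- P2:NH1

Derivation:
Op 1: best P0=- P1=- P2=NH4
Op 2: best P0=- P1=- P2=-
Op 3: best P0=- P1=- P2=NH3
Op 4: best P0=- P1=- P2=NH1
Op 5: best P0=NH2 P1=- P2=NH1
Op 6: best P0=NH2 P1=- P2=NH1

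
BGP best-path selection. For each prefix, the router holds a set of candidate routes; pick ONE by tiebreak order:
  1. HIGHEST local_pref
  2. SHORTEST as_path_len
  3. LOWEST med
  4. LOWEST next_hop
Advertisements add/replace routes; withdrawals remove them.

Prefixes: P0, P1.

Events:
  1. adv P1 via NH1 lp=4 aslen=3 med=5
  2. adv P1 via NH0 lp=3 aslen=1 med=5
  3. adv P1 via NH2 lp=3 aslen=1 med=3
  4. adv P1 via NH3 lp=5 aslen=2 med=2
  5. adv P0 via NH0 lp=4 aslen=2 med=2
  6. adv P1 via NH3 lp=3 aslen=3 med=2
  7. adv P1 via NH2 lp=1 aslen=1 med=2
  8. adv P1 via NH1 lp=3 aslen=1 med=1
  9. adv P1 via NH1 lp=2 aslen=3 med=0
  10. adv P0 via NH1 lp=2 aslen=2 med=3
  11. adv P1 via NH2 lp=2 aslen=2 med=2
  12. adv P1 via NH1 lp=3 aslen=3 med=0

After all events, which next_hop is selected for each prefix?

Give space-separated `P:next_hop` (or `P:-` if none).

Op 1: best P0=- P1=NH1
Op 2: best P0=- P1=NH1
Op 3: best P0=- P1=NH1
Op 4: best P0=- P1=NH3
Op 5: best P0=NH0 P1=NH3
Op 6: best P0=NH0 P1=NH1
Op 7: best P0=NH0 P1=NH1
Op 8: best P0=NH0 P1=NH1
Op 9: best P0=NH0 P1=NH0
Op 10: best P0=NH0 P1=NH0
Op 11: best P0=NH0 P1=NH0
Op 12: best P0=NH0 P1=NH0

Answer: P0:NH0 P1:NH0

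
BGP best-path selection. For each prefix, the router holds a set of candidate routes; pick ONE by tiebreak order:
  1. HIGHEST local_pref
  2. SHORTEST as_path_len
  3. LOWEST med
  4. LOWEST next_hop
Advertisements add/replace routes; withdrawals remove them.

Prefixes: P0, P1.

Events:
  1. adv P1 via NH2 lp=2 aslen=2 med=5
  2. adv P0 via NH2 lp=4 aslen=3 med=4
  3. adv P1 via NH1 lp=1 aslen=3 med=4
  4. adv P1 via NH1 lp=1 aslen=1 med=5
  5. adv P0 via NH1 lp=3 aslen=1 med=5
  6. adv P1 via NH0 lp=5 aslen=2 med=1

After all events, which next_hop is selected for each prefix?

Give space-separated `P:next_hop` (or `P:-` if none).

Op 1: best P0=- P1=NH2
Op 2: best P0=NH2 P1=NH2
Op 3: best P0=NH2 P1=NH2
Op 4: best P0=NH2 P1=NH2
Op 5: best P0=NH2 P1=NH2
Op 6: best P0=NH2 P1=NH0

Answer: P0:NH2 P1:NH0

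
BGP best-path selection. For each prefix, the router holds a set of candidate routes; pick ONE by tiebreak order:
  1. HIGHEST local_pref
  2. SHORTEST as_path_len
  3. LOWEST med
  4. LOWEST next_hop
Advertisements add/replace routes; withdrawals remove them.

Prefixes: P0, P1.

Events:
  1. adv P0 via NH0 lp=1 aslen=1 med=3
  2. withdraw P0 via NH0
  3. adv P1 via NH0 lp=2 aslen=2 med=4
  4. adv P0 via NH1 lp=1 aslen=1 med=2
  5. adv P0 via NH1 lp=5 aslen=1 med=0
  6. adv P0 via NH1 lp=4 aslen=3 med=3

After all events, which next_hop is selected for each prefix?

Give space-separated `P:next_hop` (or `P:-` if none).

Answer: P0:NH1 P1:NH0

Derivation:
Op 1: best P0=NH0 P1=-
Op 2: best P0=- P1=-
Op 3: best P0=- P1=NH0
Op 4: best P0=NH1 P1=NH0
Op 5: best P0=NH1 P1=NH0
Op 6: best P0=NH1 P1=NH0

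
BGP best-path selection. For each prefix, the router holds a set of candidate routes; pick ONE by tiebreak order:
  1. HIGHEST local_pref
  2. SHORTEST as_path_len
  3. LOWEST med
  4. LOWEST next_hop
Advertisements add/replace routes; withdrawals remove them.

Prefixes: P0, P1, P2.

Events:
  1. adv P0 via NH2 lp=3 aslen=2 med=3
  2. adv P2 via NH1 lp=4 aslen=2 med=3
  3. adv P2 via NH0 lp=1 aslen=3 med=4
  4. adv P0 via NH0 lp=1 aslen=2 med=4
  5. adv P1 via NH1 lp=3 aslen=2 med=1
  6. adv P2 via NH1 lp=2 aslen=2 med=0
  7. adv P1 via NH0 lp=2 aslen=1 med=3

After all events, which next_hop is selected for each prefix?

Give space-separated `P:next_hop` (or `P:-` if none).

Answer: P0:NH2 P1:NH1 P2:NH1

Derivation:
Op 1: best P0=NH2 P1=- P2=-
Op 2: best P0=NH2 P1=- P2=NH1
Op 3: best P0=NH2 P1=- P2=NH1
Op 4: best P0=NH2 P1=- P2=NH1
Op 5: best P0=NH2 P1=NH1 P2=NH1
Op 6: best P0=NH2 P1=NH1 P2=NH1
Op 7: best P0=NH2 P1=NH1 P2=NH1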